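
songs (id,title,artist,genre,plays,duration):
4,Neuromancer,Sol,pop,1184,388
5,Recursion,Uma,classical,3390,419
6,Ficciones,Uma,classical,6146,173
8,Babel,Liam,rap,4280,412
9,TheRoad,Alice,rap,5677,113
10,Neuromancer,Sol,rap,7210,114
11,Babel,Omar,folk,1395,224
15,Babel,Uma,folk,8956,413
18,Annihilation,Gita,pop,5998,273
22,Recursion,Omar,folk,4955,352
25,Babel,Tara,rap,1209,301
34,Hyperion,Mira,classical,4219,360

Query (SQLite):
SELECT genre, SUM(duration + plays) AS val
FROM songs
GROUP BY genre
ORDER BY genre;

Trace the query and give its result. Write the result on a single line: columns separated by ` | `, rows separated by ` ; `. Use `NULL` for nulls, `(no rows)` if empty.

classical | 14707 ; folk | 16295 ; pop | 7843 ; rap | 19316

For each row compute duration + plays.
Group by genre; take SUM of the expression per group.
  classical: ids {5, 6, 34} → SUM(duration + plays)=14707
  folk: ids {11, 15, 22} → SUM(duration + plays)=16295
  pop: ids {4, 18} → SUM(duration + plays)=7843
  rap: ids {8, 9, 10, 25} → SUM(duration + plays)=19316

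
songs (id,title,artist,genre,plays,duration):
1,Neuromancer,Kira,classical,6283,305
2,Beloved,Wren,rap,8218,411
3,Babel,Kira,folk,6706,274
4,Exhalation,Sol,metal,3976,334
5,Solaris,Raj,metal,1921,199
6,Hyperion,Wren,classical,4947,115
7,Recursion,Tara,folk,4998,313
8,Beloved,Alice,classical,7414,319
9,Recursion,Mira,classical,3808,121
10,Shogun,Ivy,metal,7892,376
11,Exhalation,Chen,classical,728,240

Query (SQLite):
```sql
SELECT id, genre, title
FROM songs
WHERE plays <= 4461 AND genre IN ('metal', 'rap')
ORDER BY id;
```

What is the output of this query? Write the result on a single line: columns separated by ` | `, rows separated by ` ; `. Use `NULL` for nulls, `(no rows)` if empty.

4 | metal | Exhalation ; 5 | metal | Solaris

plays <= 4461: ids {4, 5, 9, 11}
genre IN ('metal', 'rap'): ids {2, 4, 5, 10}
Combine with AND.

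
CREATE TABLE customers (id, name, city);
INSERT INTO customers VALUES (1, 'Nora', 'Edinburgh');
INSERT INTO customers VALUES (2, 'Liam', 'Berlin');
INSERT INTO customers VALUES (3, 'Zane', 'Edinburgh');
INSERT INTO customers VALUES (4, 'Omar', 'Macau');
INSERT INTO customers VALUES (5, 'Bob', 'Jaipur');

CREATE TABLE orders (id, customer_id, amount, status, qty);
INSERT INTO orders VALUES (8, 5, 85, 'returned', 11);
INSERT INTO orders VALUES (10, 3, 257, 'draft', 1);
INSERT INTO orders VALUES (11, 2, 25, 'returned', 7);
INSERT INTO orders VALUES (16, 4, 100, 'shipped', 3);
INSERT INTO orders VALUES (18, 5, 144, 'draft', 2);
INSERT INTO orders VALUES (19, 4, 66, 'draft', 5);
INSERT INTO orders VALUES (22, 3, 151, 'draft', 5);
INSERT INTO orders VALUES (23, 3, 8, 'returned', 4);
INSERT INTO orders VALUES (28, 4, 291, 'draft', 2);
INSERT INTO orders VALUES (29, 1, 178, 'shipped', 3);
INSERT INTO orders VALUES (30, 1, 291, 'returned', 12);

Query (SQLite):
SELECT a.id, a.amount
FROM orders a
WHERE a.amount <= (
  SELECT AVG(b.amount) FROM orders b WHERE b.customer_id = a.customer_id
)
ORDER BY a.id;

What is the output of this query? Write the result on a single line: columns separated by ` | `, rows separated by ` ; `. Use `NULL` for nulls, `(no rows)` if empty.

8 | 85 ; 11 | 25 ; 16 | 100 ; 19 | 66 ; 23 | 8 ; 29 | 178

For each orders row a, compute AVG(amount) over rows sharing a.customer_id.
Keep row a if a.amount <= that per-group AVG.
  customer_id=1: AVG(amount) = 234.5
  customer_id=2: AVG(amount) = 25.0
  customer_id=3: AVG(amount) = 138.666667
  customer_id=4: AVG(amount) = 152.333333
  customer_id=5: AVG(amount) = 114.5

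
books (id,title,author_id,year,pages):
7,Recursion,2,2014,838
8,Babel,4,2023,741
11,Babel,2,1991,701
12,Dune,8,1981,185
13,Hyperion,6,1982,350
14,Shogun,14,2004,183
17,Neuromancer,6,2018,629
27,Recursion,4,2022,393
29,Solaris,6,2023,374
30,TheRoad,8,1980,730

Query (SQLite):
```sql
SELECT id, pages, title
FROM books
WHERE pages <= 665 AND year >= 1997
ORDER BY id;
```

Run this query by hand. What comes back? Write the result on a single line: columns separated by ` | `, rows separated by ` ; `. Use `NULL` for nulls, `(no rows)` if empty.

14 | 183 | Shogun ; 17 | 629 | Neuromancer ; 27 | 393 | Recursion ; 29 | 374 | Solaris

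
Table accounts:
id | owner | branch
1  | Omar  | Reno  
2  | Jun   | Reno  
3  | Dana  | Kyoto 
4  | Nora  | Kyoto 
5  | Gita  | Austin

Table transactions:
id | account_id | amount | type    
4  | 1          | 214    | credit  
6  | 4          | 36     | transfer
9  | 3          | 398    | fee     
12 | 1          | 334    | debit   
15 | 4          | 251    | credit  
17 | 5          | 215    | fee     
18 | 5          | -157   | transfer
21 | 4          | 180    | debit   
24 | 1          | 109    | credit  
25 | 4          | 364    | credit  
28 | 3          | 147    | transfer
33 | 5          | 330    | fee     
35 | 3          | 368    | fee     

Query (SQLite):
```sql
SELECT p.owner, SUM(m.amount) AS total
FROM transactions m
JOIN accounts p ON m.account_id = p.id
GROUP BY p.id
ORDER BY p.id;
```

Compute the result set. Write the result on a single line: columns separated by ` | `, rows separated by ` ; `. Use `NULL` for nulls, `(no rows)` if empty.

Join each transactions row to its accounts via account_id.
Group joined rows by accounts.id; compute SUM(m.amount) per group.
  1: ids {4, 12, 24} → SUM(m.amount)=657
  3: ids {9, 28, 35} → SUM(m.amount)=913
  4: ids {6, 15, 21, 25} → SUM(m.amount)=831
  5: ids {17, 18, 33} → SUM(m.amount)=388

Omar | 657 ; Dana | 913 ; Nora | 831 ; Gita | 388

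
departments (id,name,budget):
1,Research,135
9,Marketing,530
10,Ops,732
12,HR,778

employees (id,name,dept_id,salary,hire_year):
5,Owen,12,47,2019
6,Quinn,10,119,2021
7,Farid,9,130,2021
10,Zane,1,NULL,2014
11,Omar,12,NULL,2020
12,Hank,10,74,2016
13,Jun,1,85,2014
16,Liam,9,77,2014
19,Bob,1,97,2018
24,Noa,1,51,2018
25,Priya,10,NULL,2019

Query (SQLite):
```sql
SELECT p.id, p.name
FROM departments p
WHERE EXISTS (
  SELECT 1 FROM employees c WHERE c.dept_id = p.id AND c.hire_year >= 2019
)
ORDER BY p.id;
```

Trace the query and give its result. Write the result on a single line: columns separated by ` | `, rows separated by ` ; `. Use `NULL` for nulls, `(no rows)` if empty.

9 | Marketing ; 10 | Ops ; 12 | HR

For each departments row, check whether any employees with matching dept_id has hire_year >= 2019.
Keep rows where that is true.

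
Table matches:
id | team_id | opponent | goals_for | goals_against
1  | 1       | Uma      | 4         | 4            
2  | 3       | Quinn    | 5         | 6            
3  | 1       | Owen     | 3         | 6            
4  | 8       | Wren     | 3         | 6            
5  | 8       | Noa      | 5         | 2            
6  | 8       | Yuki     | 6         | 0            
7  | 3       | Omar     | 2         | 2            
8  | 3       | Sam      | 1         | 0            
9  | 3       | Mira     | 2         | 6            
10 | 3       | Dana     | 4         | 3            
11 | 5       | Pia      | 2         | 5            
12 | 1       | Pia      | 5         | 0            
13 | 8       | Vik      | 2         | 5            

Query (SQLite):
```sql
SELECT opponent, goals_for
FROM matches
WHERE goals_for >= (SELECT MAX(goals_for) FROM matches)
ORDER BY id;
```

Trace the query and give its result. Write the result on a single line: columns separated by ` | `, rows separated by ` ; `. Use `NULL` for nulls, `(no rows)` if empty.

Yuki | 6

Scalar subquery: MAX(goals_for) over all matches rows = 6.
Keep rows where goals_for >= that value.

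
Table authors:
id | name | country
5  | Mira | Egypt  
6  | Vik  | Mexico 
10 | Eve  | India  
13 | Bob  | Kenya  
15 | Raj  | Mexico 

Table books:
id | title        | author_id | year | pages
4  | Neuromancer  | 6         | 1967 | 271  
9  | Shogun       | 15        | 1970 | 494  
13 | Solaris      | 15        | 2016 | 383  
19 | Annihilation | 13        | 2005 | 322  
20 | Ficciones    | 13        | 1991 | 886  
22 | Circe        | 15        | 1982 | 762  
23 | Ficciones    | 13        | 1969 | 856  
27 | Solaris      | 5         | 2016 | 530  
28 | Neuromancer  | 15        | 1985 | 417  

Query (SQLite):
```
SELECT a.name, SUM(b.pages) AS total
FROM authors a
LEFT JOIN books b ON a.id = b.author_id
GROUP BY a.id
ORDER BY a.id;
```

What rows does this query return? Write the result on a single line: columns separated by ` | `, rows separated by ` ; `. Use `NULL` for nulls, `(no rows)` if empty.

Mira | 530 ; Vik | 271 ; Eve | NULL ; Bob | 2064 ; Raj | 2056

LEFT JOIN keeps every authors row; unmatched ones get NULL for books columns.
Group by authors.id and compute SUM(b.pages). SUM over an all-NULL group is NULL.
  5: ids {27} → SUM(b.pages)=530
  6: ids {4} → SUM(b.pages)=271
  10: ids {—} → SUM(b.pages)=NULL
  13: ids {19, 20, 23} → SUM(b.pages)=2064
  15: ids {9, 13, 22, 28} → SUM(b.pages)=2056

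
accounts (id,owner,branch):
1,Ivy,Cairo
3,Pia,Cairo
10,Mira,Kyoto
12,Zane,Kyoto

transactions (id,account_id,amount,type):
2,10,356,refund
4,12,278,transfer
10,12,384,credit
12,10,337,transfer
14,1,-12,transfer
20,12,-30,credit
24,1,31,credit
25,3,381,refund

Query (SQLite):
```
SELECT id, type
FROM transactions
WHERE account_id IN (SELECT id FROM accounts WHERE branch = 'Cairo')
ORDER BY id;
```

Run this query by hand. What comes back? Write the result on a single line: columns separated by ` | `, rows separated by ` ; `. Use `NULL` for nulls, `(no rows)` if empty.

Inner query: accounts.id where branch = 'Cairo'.
Outer: keep transactions rows whose account_id is in that set.
Inner query → {1, 3}

14 | transfer ; 24 | credit ; 25 | refund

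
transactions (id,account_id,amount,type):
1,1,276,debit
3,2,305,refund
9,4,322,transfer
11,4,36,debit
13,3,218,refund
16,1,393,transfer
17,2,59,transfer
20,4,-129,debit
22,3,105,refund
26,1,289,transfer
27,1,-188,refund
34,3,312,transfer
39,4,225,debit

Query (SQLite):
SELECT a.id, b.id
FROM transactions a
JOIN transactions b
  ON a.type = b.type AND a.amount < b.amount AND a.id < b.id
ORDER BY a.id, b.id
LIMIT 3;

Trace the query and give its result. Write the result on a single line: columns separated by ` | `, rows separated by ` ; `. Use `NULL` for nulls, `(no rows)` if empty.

9 | 16 ; 11 | 39 ; 17 | 26

Pairs (a,b) with same type, a.amount < b.amount, a.id < b.id.
type groups: debit:{1,11,20,39} refund:{3,13,22,27} transfer:{9,16,17,26,34}
Ordered by (a.id, b.id); first 3.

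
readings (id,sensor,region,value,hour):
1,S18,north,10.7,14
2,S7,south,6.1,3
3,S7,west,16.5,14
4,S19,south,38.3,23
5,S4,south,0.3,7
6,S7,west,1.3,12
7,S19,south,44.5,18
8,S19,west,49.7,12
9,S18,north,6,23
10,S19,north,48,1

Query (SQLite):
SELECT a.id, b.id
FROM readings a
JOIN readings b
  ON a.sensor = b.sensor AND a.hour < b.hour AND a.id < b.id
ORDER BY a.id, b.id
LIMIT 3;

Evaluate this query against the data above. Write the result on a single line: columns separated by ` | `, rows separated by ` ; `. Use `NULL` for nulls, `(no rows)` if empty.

Pairs (a,b) with same sensor, a.hour < b.hour, a.id < b.id.
sensor groups: S18:{1,9} S19:{4,7,8,10} S4:{5} S7:{2,3,6}
Ordered by (a.id, b.id); first 3.

1 | 9 ; 2 | 3 ; 2 | 6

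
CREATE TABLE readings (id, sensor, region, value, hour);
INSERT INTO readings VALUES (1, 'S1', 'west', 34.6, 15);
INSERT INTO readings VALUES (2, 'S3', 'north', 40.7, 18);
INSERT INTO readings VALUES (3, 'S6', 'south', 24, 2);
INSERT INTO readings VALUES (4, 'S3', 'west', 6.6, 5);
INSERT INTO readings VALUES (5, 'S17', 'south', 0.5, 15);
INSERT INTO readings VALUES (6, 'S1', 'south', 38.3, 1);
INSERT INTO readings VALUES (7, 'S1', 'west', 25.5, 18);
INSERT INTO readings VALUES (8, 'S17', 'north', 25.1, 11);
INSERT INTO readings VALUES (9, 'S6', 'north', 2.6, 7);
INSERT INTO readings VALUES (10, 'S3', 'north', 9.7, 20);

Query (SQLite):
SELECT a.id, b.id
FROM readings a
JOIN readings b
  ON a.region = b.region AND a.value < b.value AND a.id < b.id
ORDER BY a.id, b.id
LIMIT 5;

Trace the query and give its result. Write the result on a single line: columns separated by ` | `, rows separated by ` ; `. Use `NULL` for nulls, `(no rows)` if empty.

3 | 6 ; 4 | 7 ; 5 | 6 ; 9 | 10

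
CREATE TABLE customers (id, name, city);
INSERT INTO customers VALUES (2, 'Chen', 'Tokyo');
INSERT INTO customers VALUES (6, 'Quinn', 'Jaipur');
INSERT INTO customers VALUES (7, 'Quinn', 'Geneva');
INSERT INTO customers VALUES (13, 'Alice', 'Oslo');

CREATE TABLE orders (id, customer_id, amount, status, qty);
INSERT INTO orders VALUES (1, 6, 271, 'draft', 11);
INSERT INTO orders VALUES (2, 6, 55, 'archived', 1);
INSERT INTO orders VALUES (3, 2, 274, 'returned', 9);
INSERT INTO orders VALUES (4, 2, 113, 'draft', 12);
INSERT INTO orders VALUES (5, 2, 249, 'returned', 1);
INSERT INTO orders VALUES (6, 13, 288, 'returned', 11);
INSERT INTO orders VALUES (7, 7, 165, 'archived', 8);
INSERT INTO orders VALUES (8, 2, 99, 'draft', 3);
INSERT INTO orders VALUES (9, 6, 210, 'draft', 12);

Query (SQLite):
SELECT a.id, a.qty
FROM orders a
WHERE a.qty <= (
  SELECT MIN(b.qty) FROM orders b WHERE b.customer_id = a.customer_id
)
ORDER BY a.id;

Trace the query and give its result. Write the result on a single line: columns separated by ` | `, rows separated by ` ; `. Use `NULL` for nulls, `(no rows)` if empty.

For each orders row a, compute MIN(qty) over rows sharing a.customer_id.
Keep row a if a.qty <= that per-group MIN.
  customer_id=2: MIN(qty) = 1
  customer_id=6: MIN(qty) = 1
  customer_id=7: MIN(qty) = 8
  customer_id=13: MIN(qty) = 11

2 | 1 ; 5 | 1 ; 6 | 11 ; 7 | 8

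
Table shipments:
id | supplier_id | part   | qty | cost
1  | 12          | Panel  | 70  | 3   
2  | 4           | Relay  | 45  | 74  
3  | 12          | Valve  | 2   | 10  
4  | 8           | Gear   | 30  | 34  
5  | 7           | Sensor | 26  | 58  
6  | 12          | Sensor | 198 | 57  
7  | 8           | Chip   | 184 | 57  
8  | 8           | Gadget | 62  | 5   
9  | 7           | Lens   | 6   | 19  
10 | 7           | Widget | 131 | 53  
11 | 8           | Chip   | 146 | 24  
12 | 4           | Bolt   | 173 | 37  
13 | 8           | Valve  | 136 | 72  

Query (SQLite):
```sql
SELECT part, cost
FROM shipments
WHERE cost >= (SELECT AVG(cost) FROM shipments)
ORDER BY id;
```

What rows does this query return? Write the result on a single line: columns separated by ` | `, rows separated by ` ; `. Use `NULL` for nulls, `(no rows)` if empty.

Relay | 74 ; Sensor | 58 ; Sensor | 57 ; Chip | 57 ; Widget | 53 ; Valve | 72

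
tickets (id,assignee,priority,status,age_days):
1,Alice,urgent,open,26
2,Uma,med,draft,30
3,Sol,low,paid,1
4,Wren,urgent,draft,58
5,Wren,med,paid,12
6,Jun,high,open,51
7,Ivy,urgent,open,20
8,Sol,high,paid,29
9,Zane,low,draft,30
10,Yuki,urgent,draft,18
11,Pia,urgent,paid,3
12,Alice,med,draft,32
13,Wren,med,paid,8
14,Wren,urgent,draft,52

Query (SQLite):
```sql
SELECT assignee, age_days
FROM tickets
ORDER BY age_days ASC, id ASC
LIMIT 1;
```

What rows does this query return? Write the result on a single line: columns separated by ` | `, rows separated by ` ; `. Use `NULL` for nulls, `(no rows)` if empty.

Sort by age_days asc, tiebreak id asc: (1, id=3), (3, id=11), (8, id=13), (12, id=5) …. Take first 1.

Sol | 1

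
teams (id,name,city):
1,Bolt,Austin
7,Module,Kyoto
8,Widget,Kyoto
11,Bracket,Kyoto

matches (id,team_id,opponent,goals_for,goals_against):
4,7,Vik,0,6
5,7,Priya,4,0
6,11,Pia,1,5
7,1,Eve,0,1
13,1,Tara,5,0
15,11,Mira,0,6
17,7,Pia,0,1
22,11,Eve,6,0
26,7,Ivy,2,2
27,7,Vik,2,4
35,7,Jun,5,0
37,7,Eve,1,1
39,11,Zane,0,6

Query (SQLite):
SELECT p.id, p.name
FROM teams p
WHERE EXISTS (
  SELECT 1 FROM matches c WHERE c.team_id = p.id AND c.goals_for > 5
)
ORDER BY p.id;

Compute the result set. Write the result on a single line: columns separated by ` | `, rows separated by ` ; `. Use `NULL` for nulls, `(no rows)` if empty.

11 | Bracket

For each teams row, check whether any matches with matching team_id has goals_for > 5.
Keep rows where that is true.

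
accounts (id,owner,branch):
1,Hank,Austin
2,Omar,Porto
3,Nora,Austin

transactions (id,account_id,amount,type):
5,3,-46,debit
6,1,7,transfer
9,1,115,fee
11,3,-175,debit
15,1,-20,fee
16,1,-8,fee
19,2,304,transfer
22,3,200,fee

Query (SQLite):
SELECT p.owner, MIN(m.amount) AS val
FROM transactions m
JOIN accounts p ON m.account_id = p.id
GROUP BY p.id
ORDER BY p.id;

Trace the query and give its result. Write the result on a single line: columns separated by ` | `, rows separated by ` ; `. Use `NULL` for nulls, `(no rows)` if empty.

Hank | -20 ; Omar | 304 ; Nora | -175

Join each transactions row to its accounts via account_id.
Group joined rows by accounts.id; compute MIN(m.amount) per group.
  1: ids {6, 9, 15, 16} → MIN(m.amount)=-20
  2: ids {19} → MIN(m.amount)=304
  3: ids {5, 11, 22} → MIN(m.amount)=-175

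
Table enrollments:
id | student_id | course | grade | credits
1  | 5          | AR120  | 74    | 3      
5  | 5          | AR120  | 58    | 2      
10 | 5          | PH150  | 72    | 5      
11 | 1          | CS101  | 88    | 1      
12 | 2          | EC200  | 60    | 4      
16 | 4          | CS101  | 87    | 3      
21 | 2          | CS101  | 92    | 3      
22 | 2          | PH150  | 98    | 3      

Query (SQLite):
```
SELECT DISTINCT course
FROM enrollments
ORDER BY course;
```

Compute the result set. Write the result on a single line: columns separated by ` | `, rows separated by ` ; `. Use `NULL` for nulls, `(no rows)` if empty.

AR120 ; CS101 ; EC200 ; PH150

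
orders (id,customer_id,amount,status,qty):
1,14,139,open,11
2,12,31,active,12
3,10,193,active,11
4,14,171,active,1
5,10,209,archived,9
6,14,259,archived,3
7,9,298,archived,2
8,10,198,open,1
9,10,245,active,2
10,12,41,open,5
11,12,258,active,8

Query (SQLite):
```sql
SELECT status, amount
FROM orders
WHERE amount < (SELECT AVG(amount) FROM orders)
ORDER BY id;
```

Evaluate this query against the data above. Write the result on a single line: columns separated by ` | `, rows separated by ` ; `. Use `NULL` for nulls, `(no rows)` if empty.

open | 139 ; active | 31 ; active | 171 ; open | 41

Scalar subquery: AVG(amount) over all orders rows = 185.636364 (≈; comparison uses full precision).
Keep rows where amount < that value.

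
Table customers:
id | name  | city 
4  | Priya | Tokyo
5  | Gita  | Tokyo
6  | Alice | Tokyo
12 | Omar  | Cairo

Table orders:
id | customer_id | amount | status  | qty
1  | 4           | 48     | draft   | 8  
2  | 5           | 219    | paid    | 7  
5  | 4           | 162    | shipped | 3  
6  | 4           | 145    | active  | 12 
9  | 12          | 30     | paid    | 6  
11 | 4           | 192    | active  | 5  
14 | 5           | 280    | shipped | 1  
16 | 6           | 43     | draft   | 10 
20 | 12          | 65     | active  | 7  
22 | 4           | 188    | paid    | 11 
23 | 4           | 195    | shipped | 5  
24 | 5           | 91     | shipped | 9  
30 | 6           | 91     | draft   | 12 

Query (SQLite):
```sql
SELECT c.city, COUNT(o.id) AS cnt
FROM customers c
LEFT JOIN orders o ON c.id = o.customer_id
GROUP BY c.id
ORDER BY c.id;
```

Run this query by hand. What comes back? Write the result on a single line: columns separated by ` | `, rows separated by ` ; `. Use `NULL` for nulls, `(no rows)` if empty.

LEFT JOIN keeps every customers row; unmatched ones get NULL for orders columns.
Group by customers.id and compute COUNT(o.id). COUNT(col) of an all-NULL group is 0.
  4: ids {1, 5, 6, 11, 22, 23} → COUNT(o.id)=6
  5: ids {2, 14, 24} → COUNT(o.id)=3
  6: ids {16, 30} → COUNT(o.id)=2
  12: ids {9, 20} → COUNT(o.id)=2

Tokyo | 6 ; Tokyo | 3 ; Tokyo | 2 ; Cairo | 2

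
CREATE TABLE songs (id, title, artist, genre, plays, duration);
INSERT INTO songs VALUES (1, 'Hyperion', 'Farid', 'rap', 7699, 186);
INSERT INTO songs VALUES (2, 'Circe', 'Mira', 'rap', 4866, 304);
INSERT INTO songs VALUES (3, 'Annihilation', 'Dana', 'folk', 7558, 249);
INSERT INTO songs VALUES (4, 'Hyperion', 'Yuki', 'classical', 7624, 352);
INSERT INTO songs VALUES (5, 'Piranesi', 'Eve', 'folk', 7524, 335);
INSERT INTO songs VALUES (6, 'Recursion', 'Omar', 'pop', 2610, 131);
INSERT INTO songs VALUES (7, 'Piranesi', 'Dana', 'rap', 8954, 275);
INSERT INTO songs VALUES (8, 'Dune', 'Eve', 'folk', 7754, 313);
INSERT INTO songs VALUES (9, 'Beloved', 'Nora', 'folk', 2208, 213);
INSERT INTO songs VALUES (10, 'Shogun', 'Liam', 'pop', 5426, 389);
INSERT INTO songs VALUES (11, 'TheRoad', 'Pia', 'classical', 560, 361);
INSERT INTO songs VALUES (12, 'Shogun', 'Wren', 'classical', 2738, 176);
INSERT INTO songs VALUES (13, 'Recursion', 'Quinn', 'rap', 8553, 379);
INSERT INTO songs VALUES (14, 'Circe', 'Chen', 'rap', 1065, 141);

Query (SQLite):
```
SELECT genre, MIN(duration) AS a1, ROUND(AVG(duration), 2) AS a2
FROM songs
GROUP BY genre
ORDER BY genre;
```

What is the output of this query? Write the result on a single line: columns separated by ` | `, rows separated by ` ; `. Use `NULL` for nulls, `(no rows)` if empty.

Group songs by genre.
Per group compute: MIN(duration), ROUND(AVG(duration), 2).
  classical: ids {4, 11, 12} → MIN(duration)=176, ROUND(AVG(duration), 2)=296.33
  folk: ids {3, 5, 8, 9} → MIN(duration)=213, ROUND(AVG(duration), 2)=277.5
  pop: ids {6, 10} → MIN(duration)=131, ROUND(AVG(duration), 2)=260
  rap: ids {1, 2, 7, 13, 14} → MIN(duration)=141, ROUND(AVG(duration), 2)=257

classical | 176 | 296.33 ; folk | 213 | 277.5 ; pop | 131 | 260 ; rap | 141 | 257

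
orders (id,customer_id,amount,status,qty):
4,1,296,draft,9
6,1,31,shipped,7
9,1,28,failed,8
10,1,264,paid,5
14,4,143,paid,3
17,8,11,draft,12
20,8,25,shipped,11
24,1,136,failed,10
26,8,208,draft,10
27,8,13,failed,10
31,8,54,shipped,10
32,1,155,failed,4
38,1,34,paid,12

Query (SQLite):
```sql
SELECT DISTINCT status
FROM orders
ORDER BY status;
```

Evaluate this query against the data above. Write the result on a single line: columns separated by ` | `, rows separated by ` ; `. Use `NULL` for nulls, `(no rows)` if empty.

draft ; failed ; paid ; shipped

Collect distinct status values from orders.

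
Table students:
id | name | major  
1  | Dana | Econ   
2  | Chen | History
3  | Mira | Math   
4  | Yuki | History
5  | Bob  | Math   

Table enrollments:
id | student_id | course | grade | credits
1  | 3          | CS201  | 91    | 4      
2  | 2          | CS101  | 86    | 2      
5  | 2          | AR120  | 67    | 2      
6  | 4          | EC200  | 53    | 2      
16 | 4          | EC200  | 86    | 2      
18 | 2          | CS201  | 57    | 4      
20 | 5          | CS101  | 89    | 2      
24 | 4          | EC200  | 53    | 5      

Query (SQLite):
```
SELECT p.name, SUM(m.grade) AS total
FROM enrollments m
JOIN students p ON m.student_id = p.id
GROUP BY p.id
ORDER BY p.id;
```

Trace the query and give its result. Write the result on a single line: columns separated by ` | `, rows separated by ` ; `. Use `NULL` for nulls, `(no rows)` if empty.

Chen | 210 ; Mira | 91 ; Yuki | 192 ; Bob | 89

Join each enrollments row to its students via student_id.
Group joined rows by students.id; compute SUM(m.grade) per group.
  2: ids {2, 5, 18} → SUM(m.grade)=210
  3: ids {1} → SUM(m.grade)=91
  4: ids {6, 16, 24} → SUM(m.grade)=192
  5: ids {20} → SUM(m.grade)=89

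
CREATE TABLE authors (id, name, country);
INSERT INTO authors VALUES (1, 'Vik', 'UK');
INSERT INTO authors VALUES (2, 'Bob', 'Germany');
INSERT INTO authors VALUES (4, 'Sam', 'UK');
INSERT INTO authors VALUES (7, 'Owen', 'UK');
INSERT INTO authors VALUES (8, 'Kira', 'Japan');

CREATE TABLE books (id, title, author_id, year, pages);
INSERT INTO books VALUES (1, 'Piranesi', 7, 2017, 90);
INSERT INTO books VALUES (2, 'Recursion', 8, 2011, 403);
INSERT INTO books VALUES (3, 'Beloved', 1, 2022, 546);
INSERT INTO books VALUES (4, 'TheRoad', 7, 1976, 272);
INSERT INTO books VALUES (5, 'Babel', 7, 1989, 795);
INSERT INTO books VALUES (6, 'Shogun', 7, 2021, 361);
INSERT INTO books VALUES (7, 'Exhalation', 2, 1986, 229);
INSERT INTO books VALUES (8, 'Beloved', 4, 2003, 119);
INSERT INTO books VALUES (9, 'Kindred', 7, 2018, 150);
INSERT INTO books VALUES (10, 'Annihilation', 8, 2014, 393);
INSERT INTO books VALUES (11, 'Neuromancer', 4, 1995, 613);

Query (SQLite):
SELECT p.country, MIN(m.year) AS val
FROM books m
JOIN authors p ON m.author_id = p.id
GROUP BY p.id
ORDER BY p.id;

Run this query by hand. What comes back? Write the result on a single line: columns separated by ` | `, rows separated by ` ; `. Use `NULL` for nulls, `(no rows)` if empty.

UK | 2022 ; Germany | 1986 ; UK | 1995 ; UK | 1976 ; Japan | 2011

Join each books row to its authors via author_id.
Group joined rows by authors.id; compute MIN(m.year) per group.
  1: ids {3} → MIN(m.year)=2022
  2: ids {7} → MIN(m.year)=1986
  4: ids {8, 11} → MIN(m.year)=1995
  7: ids {1, 4, 5, 6, 9} → MIN(m.year)=1976
  8: ids {2, 10} → MIN(m.year)=2011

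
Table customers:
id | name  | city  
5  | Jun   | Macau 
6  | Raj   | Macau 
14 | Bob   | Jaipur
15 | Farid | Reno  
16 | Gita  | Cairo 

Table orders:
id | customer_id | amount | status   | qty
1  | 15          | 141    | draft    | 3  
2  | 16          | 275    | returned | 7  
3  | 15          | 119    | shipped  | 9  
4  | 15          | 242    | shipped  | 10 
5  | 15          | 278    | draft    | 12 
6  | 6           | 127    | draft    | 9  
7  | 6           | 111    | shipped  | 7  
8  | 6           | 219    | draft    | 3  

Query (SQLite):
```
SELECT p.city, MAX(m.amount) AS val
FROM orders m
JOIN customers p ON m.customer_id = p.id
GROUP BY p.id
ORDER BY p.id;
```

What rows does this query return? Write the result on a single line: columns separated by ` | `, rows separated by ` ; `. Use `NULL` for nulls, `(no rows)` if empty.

Join each orders row to its customers via customer_id.
Group joined rows by customers.id; compute MAX(m.amount) per group.
  6: ids {6, 7, 8} → MAX(m.amount)=219
  15: ids {1, 3, 4, 5} → MAX(m.amount)=278
  16: ids {2} → MAX(m.amount)=275

Macau | 219 ; Reno | 278 ; Cairo | 275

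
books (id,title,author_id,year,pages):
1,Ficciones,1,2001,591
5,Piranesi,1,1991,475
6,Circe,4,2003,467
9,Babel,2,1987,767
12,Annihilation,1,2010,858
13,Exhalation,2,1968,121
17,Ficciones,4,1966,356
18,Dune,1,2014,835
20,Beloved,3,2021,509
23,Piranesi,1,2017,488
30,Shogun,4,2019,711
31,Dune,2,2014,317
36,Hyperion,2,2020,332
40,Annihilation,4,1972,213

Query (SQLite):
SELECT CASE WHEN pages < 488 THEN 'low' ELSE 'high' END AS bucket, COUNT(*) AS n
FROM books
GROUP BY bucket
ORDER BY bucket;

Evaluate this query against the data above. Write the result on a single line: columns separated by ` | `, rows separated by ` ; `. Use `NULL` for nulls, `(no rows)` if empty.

high | 7 ; low | 7

Bucket rows by pages < 488 → 'low' else 'high'; count each bucket.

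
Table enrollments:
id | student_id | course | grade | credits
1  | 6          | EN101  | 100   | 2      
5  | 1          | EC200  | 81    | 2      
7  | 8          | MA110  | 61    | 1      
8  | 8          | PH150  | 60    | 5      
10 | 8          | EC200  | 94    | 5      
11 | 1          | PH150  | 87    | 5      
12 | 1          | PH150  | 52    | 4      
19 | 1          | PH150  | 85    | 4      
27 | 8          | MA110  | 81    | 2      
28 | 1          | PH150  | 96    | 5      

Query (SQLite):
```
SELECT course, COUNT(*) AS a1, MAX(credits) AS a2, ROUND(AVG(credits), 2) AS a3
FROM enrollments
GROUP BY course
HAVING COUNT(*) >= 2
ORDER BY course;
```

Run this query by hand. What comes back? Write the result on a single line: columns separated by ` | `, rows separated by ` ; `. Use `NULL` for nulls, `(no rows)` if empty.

Group enrollments by course.
Per group compute: COUNT(*), MAX(credits), ROUND(AVG(credits), 2).
HAVING: drop groups with fewer than 2 rows.
  EC200: ids {5, 10} → COUNT(*)=2, MAX(credits)=5, ROUND(AVG(credits), 2)=3.5
  EN101: ids {1} → COUNT(*)=1, MAX(credits)=2, ROUND(AVG(credits), 2)=2
  MA110: ids {7, 27} → COUNT(*)=2, MAX(credits)=2, ROUND(AVG(credits), 2)=1.5
  PH150: ids {8, 11, 12, 19, 28} → COUNT(*)=5, MAX(credits)=5, ROUND(AVG(credits), 2)=4.6

EC200 | 2 | 5 | 3.5 ; MA110 | 2 | 2 | 1.5 ; PH150 | 5 | 5 | 4.6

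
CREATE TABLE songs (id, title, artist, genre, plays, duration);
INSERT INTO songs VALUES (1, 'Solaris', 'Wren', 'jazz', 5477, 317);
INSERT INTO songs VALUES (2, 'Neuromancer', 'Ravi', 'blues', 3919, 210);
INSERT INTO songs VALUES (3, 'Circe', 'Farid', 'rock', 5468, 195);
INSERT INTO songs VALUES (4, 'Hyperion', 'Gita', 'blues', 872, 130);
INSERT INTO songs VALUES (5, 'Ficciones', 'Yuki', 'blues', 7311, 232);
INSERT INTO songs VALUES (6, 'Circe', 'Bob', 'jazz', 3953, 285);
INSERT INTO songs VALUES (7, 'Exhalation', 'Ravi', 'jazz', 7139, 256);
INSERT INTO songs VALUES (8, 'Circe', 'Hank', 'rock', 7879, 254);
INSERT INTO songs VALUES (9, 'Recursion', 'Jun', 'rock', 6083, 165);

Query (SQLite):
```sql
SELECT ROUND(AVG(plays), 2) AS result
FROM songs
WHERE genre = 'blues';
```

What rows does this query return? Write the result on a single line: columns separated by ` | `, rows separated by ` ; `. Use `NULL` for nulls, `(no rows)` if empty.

4034

Rows where genre='blues' → plays values: [3919, 872, 7311].
AVG = 12102 / 3 (rounded to 2 dp).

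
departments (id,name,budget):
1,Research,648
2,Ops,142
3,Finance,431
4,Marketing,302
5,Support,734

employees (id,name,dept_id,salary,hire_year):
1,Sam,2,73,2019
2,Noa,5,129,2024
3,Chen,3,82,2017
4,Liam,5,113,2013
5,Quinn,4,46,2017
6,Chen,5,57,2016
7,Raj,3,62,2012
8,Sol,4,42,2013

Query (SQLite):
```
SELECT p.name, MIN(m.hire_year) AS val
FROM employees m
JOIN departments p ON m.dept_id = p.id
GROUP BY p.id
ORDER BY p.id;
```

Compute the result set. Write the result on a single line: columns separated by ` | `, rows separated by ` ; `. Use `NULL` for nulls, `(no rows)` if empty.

Ops | 2019 ; Finance | 2012 ; Marketing | 2013 ; Support | 2013

Join each employees row to its departments via dept_id.
Group joined rows by departments.id; compute MIN(m.hire_year) per group.
  2: ids {1} → MIN(m.hire_year)=2019
  3: ids {3, 7} → MIN(m.hire_year)=2012
  4: ids {5, 8} → MIN(m.hire_year)=2013
  5: ids {2, 4, 6} → MIN(m.hire_year)=2013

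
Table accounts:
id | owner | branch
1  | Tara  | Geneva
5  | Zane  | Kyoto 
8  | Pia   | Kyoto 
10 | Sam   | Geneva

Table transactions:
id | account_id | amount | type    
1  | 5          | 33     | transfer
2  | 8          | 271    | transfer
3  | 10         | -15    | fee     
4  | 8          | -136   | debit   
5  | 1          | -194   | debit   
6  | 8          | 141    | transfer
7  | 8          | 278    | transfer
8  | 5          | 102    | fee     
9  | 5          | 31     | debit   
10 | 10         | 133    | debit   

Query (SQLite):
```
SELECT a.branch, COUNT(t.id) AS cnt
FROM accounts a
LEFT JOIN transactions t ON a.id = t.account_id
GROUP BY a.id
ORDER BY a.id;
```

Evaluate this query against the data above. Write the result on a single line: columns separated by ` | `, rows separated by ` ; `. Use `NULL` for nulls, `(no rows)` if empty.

LEFT JOIN keeps every accounts row; unmatched ones get NULL for transactions columns.
Group by accounts.id and compute COUNT(t.id). COUNT(col) of an all-NULL group is 0.
  1: ids {5} → COUNT(t.id)=1
  5: ids {1, 8, 9} → COUNT(t.id)=3
  8: ids {2, 4, 6, 7} → COUNT(t.id)=4
  10: ids {3, 10} → COUNT(t.id)=2

Geneva | 1 ; Kyoto | 3 ; Kyoto | 4 ; Geneva | 2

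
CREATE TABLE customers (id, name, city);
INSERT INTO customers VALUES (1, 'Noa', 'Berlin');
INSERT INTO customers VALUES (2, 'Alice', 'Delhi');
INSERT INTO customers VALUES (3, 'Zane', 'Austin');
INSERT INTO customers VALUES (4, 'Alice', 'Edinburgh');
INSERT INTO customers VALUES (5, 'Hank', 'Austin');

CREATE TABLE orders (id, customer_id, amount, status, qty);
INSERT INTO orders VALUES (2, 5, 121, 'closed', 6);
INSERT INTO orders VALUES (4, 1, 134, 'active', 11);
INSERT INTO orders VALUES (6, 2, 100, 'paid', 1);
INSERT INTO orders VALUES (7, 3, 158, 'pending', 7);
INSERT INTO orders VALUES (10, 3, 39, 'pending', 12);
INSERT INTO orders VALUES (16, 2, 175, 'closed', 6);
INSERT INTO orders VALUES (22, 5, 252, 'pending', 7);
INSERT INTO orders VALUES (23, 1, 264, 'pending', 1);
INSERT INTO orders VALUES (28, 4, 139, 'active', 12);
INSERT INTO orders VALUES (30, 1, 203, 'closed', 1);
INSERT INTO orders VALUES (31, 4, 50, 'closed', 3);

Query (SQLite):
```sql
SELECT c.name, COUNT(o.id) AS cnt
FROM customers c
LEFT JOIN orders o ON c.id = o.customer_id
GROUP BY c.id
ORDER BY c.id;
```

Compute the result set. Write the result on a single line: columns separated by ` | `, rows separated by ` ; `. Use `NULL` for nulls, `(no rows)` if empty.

Noa | 3 ; Alice | 2 ; Zane | 2 ; Alice | 2 ; Hank | 2

LEFT JOIN keeps every customers row; unmatched ones get NULL for orders columns.
Group by customers.id and compute COUNT(o.id). COUNT(col) of an all-NULL group is 0.
  1: ids {4, 23, 30} → COUNT(o.id)=3
  2: ids {6, 16} → COUNT(o.id)=2
  3: ids {7, 10} → COUNT(o.id)=2
  4: ids {28, 31} → COUNT(o.id)=2
  5: ids {2, 22} → COUNT(o.id)=2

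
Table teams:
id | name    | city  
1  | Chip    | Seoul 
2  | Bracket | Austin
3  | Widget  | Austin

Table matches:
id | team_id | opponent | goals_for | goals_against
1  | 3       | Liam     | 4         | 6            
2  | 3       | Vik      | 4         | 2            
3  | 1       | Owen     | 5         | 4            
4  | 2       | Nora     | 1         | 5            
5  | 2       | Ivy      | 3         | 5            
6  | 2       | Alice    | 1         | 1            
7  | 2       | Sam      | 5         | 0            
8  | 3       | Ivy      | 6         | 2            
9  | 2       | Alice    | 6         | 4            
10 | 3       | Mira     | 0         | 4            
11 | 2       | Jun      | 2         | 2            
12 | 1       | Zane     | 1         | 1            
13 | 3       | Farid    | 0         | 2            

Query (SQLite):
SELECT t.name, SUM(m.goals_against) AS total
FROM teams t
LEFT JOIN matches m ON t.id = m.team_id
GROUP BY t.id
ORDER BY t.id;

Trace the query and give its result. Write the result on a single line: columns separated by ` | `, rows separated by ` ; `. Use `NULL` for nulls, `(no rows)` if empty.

LEFT JOIN keeps every teams row; unmatched ones get NULL for matches columns.
Group by teams.id and compute SUM(m.goals_against). SUM over an all-NULL group is NULL.
  1: ids {3, 12} → SUM(m.goals_against)=5
  2: ids {4, 5, 6, 7, 9, 11} → SUM(m.goals_against)=17
  3: ids {1, 2, 8, 10, 13} → SUM(m.goals_against)=16

Chip | 5 ; Bracket | 17 ; Widget | 16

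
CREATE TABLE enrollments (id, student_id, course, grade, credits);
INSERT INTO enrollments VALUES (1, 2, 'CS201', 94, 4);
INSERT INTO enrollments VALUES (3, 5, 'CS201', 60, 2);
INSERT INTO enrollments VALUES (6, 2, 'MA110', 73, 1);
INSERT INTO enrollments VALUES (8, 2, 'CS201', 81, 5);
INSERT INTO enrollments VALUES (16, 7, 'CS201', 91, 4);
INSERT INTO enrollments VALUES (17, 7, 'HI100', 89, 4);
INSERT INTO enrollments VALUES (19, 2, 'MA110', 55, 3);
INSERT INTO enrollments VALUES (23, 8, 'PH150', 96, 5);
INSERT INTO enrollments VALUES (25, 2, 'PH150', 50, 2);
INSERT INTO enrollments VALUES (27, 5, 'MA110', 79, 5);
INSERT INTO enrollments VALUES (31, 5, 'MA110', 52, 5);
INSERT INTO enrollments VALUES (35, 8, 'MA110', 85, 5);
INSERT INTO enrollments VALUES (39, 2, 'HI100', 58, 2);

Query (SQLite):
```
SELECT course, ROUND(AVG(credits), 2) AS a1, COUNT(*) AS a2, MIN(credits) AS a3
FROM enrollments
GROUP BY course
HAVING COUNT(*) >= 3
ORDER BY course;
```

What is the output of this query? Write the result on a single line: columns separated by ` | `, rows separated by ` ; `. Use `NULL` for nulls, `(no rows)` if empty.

CS201 | 3.75 | 4 | 2 ; MA110 | 3.8 | 5 | 1

Group enrollments by course.
Per group compute: ROUND(AVG(credits), 2), COUNT(*), MIN(credits).
HAVING: drop groups with fewer than 3 rows.
  CS201: ids {1, 3, 8, 16} → ROUND(AVG(credits), 2)=3.75, COUNT(*)=4, MIN(credits)=2
  HI100: ids {17, 39} → ROUND(AVG(credits), 2)=3, COUNT(*)=2, MIN(credits)=2
  MA110: ids {6, 19, 27, 31, 35} → ROUND(AVG(credits), 2)=3.8, COUNT(*)=5, MIN(credits)=1
  PH150: ids {23, 25} → ROUND(AVG(credits), 2)=3.5, COUNT(*)=2, MIN(credits)=2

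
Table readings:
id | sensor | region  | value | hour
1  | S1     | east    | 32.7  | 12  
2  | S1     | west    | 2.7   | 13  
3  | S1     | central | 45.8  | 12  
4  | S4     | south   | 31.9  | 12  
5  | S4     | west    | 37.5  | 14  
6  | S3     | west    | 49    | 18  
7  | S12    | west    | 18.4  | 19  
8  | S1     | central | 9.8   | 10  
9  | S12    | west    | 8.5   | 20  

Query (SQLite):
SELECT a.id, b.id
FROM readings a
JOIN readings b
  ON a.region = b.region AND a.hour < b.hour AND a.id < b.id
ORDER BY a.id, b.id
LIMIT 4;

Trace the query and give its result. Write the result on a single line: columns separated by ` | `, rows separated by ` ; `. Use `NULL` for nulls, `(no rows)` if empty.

Pairs (a,b) with same region, a.hour < b.hour, a.id < b.id.
region groups: central:{3,8} east:{1} south:{4} west:{2,5,6,7,9}
Ordered by (a.id, b.id); first 4.

2 | 5 ; 2 | 6 ; 2 | 7 ; 2 | 9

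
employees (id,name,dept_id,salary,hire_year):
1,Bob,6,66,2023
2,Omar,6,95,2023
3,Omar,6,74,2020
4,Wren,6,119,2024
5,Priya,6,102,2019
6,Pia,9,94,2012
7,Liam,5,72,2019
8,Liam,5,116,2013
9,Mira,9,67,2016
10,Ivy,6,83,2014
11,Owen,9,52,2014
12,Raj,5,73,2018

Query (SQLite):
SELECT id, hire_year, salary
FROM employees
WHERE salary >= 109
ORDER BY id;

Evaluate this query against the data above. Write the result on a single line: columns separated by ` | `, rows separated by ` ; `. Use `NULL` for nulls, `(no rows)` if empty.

4 | 2024 | 119 ; 8 | 2013 | 116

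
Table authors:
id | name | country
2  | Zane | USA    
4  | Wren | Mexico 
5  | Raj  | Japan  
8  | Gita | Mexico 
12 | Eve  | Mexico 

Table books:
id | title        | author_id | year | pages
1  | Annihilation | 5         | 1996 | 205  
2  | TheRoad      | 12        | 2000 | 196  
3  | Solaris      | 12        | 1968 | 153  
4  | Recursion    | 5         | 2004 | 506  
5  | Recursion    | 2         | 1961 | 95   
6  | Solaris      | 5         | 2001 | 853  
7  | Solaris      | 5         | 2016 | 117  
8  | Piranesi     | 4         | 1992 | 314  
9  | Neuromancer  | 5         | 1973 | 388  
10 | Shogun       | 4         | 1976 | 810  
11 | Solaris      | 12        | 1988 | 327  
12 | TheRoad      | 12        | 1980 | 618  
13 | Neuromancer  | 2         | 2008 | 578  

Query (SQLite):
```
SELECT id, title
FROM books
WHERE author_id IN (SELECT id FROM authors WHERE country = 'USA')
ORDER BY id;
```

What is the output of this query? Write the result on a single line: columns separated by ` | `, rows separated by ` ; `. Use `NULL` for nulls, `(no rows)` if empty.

5 | Recursion ; 13 | Neuromancer

Inner query: authors.id where country = 'USA'.
Outer: keep books rows whose author_id is in that set.
Inner query → {2}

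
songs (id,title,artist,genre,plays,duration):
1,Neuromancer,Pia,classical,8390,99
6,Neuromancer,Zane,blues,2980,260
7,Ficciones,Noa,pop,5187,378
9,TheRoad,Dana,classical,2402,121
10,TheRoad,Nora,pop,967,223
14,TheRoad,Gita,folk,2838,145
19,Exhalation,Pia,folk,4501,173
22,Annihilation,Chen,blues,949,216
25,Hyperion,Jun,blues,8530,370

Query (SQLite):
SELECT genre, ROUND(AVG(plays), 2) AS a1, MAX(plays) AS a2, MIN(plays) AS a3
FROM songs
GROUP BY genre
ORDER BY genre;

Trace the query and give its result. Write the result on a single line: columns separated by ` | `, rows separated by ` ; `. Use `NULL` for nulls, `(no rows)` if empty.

blues | 4153 | 8530 | 949 ; classical | 5396 | 8390 | 2402 ; folk | 3669.5 | 4501 | 2838 ; pop | 3077 | 5187 | 967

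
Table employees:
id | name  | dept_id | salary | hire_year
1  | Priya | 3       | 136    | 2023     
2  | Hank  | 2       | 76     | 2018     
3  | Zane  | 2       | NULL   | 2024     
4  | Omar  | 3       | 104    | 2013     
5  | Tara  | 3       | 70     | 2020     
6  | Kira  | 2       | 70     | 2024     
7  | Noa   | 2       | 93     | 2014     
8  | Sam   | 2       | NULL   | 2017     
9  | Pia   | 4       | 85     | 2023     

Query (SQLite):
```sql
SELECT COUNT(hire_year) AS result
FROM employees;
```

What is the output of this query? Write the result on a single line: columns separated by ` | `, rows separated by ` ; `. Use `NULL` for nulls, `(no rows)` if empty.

9

All hire_year values: [2023, 2018, 2024, 2013, 2020, 2024, 2014, 2017, 2023].
COUNT(hire_year) counts non-NULL values → 9.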